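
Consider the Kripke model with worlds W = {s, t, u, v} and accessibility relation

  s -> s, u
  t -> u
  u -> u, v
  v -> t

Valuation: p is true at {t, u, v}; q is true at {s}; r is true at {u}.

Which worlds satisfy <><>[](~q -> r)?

{s, u}

s: successors {s, u}; <>[](~q -> r) there: s:T, u:F. ✓
t: successors {u}; <>[](~q -> r) there: u:F. ✗
u: successors {u, v}; <>[](~q -> r) there: u:F, v:T. ✓
v: successors {t}; <>[](~q -> r) there: t:F. ✗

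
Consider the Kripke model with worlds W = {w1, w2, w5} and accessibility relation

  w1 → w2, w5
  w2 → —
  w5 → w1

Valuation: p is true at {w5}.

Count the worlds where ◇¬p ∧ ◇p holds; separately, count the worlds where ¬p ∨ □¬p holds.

For ◇¬p ∧ ◇p:
w1: ◇¬p is T, ◇p is T. ✓
w2: ◇¬p is F, ◇p is F. ✗
w5: ◇¬p is T, ◇p is F. ✗
— 1 world.
For ¬p ∨ □¬p:
w1: ¬p is T, □¬p is F. ✓
w2: ¬p is T, □¬p is T. ✓
w5: ¬p is F, □¬p is T. ✓
— 3 worlds.

1 and 3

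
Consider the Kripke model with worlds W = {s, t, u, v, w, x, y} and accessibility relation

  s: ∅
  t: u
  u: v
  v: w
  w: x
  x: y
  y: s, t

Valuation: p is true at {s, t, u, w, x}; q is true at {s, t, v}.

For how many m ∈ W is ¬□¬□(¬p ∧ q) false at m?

s: □¬□(¬p ∧ q) is T. ✗
t: □¬□(¬p ∧ q) is F. ✓
u: □¬□(¬p ∧ q) is T. ✗
v: □¬□(¬p ∧ q) is T. ✗
w: □¬□(¬p ∧ q) is T. ✗
x: □¬□(¬p ∧ q) is T. ✗
y: □¬□(¬p ∧ q) is F. ✓
Satisfying worlds: {t, y}.
So ¬□¬□(¬p ∧ q) fails at the other 5 worlds.

5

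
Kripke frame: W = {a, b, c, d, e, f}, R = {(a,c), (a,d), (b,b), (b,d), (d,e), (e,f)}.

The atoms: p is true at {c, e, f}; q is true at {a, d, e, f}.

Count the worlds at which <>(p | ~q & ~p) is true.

4

a: successors {c, d}; p | ~q & ~p there: c:T, d:F. ✓
b: successors {b, d}; p | ~q & ~p there: b:T, d:F. ✓
c: no successors, so <>(p | ~q & ~p) fails. ✗
d: successors {e}; p | ~q & ~p there: e:T. ✓
e: successors {f}; p | ~q & ~p there: f:T. ✓
f: no successors, so <>(p | ~q & ~p) fails. ✗
Satisfying worlds: {a, b, d, e}.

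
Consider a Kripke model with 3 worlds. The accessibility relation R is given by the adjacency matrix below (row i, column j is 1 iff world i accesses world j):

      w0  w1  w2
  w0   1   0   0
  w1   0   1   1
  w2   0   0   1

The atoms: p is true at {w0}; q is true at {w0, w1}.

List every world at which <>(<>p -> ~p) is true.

{w1, w2}

w0: successors {w0}; <>p -> ~p there: w0:F. ✗
w1: successors {w1, w2}; <>p -> ~p there: w1:T, w2:T. ✓
w2: successors {w2}; <>p -> ~p there: w2:T. ✓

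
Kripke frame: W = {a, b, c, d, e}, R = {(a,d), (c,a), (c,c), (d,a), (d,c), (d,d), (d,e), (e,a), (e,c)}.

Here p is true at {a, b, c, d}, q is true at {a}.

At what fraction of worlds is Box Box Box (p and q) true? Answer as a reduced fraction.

1/5

a: successors {d}; Box Box (p and q) there: d:F. ✗
b: no successors, so Box Box Box (p and q) holds vacuously. ✓
c: successors {a, c}; Box Box (p and q) there: a:F, c:F. ✗
d: successors {a, c, d, e}; Box Box (p and q) there: a:F, c:F, d:F, e:F. ✗
e: successors {a, c}; Box Box (p and q) there: a:F, c:F. ✗
That's 1 of 5 worlds, so 1/5.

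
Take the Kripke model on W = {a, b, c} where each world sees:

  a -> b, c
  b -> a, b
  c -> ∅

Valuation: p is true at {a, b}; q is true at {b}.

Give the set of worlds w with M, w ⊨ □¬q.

a: successors {b, c}; ¬q there: b:F, c:T. ✗
b: successors {a, b}; ¬q there: a:T, b:F. ✗
c: no successors, so □¬q holds vacuously. ✓

{c}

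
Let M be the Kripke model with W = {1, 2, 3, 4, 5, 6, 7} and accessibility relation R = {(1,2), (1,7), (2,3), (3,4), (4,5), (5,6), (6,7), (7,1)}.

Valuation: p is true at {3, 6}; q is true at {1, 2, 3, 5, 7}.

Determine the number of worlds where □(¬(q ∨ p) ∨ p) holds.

1: successors {2, 7}; ¬(q ∨ p) ∨ p there: 2:F, 7:F. ✗
2: successors {3}; ¬(q ∨ p) ∨ p there: 3:T. ✓
3: successors {4}; ¬(q ∨ p) ∨ p there: 4:T. ✓
4: successors {5}; ¬(q ∨ p) ∨ p there: 5:F. ✗
5: successors {6}; ¬(q ∨ p) ∨ p there: 6:T. ✓
6: successors {7}; ¬(q ∨ p) ∨ p there: 7:F. ✗
7: successors {1}; ¬(q ∨ p) ∨ p there: 1:F. ✗
Satisfying worlds: {2, 3, 5}.

3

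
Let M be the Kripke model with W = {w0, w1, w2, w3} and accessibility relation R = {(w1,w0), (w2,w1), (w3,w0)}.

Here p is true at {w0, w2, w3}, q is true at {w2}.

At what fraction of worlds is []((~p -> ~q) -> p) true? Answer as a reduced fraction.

3/4

w0: no successors, so []((~p -> ~q) -> p) holds vacuously. ✓
w1: successors {w0}; (~p -> ~q) -> p there: w0:T. ✓
w2: successors {w1}; (~p -> ~q) -> p there: w1:F. ✗
w3: successors {w0}; (~p -> ~q) -> p there: w0:T. ✓
That's 3 of 4 worlds, so 3/4.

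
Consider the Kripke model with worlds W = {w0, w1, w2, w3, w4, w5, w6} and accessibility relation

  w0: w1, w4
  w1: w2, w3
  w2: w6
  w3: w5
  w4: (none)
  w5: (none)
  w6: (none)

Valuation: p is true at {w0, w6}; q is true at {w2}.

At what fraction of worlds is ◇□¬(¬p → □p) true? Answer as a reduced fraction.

3/7

w0: successors {w1, w4}; □¬(¬p → □p) there: w1:F, w4:T. ✓
w1: successors {w2, w3}; □¬(¬p → □p) there: w2:F, w3:F. ✗
w2: successors {w6}; □¬(¬p → □p) there: w6:T. ✓
w3: successors {w5}; □¬(¬p → □p) there: w5:T. ✓
w4: no successors, so ◇□¬(¬p → □p) fails. ✗
w5: no successors, so ◇□¬(¬p → □p) fails. ✗
w6: no successors, so ◇□¬(¬p → □p) fails. ✗
That's 3 of 7 worlds, so 3/7.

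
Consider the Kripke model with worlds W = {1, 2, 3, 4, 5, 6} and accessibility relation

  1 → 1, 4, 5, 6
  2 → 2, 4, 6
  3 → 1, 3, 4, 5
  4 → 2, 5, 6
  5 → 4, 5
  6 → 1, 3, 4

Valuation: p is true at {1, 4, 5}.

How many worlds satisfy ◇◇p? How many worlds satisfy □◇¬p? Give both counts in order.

6 and 2

For ◇◇p:
1: successors {1, 4, 5, 6}; ◇p there: 1:T, 4:T, 5:T, 6:T. ✓
2: successors {2, 4, 6}; ◇p there: 2:T, 4:T, 6:T. ✓
3: successors {1, 3, 4, 5}; ◇p there: 1:T, 3:T, 4:T, 5:T. ✓
4: successors {2, 5, 6}; ◇p there: 2:T, 5:T, 6:T. ✓
5: successors {4, 5}; ◇p there: 4:T, 5:T. ✓
6: successors {1, 3, 4}; ◇p there: 1:T, 3:T, 4:T. ✓
— 6 worlds.
For □◇¬p:
1: successors {1, 4, 5, 6}; ◇¬p there: 1:T, 4:T, 5:F, 6:T. ✗
2: successors {2, 4, 6}; ◇¬p there: 2:T, 4:T, 6:T. ✓
3: successors {1, 3, 4, 5}; ◇¬p there: 1:T, 3:T, 4:T, 5:F. ✗
4: successors {2, 5, 6}; ◇¬p there: 2:T, 5:F, 6:T. ✗
5: successors {4, 5}; ◇¬p there: 4:T, 5:F. ✗
6: successors {1, 3, 4}; ◇¬p there: 1:T, 3:T, 4:T. ✓
— 2 worlds.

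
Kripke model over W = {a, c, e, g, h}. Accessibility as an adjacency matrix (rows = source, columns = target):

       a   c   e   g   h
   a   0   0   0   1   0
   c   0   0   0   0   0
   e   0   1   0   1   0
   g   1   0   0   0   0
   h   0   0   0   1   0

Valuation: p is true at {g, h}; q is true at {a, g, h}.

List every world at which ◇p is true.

a: successors {g}; p there: g:T. ✓
c: no successors, so ◇p fails. ✗
e: successors {c, g}; p there: c:F, g:T. ✓
g: successors {a}; p there: a:F. ✗
h: successors {g}; p there: g:T. ✓

{a, e, h}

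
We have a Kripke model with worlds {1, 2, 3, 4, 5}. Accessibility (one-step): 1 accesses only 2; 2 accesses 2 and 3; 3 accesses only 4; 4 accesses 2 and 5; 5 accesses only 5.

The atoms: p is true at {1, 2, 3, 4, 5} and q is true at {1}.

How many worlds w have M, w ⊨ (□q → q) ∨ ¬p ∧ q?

1: □q → q is T, ¬p ∧ q is F. ✓
2: □q → q is T, ¬p ∧ q is F. ✓
3: □q → q is T, ¬p ∧ q is F. ✓
4: □q → q is T, ¬p ∧ q is F. ✓
5: □q → q is T, ¬p ∧ q is F. ✓
Satisfying worlds: {1, 2, 3, 4, 5}.

5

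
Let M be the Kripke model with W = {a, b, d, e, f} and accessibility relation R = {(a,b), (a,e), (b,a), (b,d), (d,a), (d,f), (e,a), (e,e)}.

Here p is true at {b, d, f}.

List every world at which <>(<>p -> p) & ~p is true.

{a, e}

a: <>(<>p -> p) is T, ~p is T. ✓
b: <>(<>p -> p) is T, ~p is F. ✗
d: <>(<>p -> p) is T, ~p is F. ✗
e: <>(<>p -> p) is T, ~p is T. ✓
f: <>(<>p -> p) is F, ~p is F. ✗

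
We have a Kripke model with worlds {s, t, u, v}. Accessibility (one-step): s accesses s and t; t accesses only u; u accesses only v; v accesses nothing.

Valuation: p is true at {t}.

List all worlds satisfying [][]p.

{u, v}

s: successors {s, t}; []p there: s:F, t:F. ✗
t: successors {u}; []p there: u:F. ✗
u: successors {v}; []p there: v:T. ✓
v: no successors, so [][]p holds vacuously. ✓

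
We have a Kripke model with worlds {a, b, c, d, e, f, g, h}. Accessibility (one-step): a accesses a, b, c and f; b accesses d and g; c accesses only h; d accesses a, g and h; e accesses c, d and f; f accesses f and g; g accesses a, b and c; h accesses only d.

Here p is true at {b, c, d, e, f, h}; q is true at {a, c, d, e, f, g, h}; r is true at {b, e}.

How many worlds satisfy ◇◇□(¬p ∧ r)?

0

a: successors {a, b, c, f}; ◇□(¬p ∧ r) there: a:F, b:F, c:F, f:F. ✗
b: successors {d, g}; ◇□(¬p ∧ r) there: d:F, g:F. ✗
c: successors {h}; ◇□(¬p ∧ r) there: h:F. ✗
d: successors {a, g, h}; ◇□(¬p ∧ r) there: a:F, g:F, h:F. ✗
e: successors {c, d, f}; ◇□(¬p ∧ r) there: c:F, d:F, f:F. ✗
f: successors {f, g}; ◇□(¬p ∧ r) there: f:F, g:F. ✗
g: successors {a, b, c}; ◇□(¬p ∧ r) there: a:F, b:F, c:F. ✗
h: successors {d}; ◇□(¬p ∧ r) there: d:F. ✗
Satisfying worlds: ∅.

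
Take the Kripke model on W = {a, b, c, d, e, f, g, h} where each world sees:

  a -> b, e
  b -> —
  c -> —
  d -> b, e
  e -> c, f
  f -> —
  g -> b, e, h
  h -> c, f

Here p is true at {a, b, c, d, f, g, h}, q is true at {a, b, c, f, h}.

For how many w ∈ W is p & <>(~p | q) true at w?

a: p is T, <>(~p | q) is T. ✓
b: p is T, <>(~p | q) is F. ✗
c: p is T, <>(~p | q) is F. ✗
d: p is T, <>(~p | q) is T. ✓
e: p is F, <>(~p | q) is T. ✗
f: p is T, <>(~p | q) is F. ✗
g: p is T, <>(~p | q) is T. ✓
h: p is T, <>(~p | q) is T. ✓
Satisfying worlds: {a, d, g, h}.

4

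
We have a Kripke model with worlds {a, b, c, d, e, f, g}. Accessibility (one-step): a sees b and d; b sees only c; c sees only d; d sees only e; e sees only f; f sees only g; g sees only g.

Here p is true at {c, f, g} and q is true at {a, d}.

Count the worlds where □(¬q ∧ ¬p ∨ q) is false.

a: successors {b, d}; ¬q ∧ ¬p ∨ q there: b:T, d:T. ✓
b: successors {c}; ¬q ∧ ¬p ∨ q there: c:F. ✗
c: successors {d}; ¬q ∧ ¬p ∨ q there: d:T. ✓
d: successors {e}; ¬q ∧ ¬p ∨ q there: e:T. ✓
e: successors {f}; ¬q ∧ ¬p ∨ q there: f:F. ✗
f: successors {g}; ¬q ∧ ¬p ∨ q there: g:F. ✗
g: successors {g}; ¬q ∧ ¬p ∨ q there: g:F. ✗
Satisfying worlds: {a, c, d}.
So □(¬q ∧ ¬p ∨ q) fails at the other 4 worlds.

4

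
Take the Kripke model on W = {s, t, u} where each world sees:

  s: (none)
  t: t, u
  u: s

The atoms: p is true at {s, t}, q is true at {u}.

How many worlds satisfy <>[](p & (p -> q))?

1

s: no successors, so <>[](p & (p -> q)) fails. ✗
t: successors {t, u}; [](p & (p -> q)) there: t:F, u:F. ✗
u: successors {s}; [](p & (p -> q)) there: s:T. ✓
Satisfying worlds: {u}.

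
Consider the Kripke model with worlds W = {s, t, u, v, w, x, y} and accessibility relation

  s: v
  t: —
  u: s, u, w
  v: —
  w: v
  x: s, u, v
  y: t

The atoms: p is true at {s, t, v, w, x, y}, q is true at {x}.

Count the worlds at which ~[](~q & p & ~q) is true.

2

s: [](~q & p & ~q) is T. ✗
t: [](~q & p & ~q) is T. ✗
u: [](~q & p & ~q) is F. ✓
v: [](~q & p & ~q) is T. ✗
w: [](~q & p & ~q) is T. ✗
x: [](~q & p & ~q) is F. ✓
y: [](~q & p & ~q) is T. ✗
Satisfying worlds: {u, x}.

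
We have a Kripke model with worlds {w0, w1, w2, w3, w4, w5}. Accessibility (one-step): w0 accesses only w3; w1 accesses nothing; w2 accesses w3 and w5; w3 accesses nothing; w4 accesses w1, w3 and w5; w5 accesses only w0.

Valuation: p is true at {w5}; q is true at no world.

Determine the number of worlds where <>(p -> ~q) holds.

w0: successors {w3}; p -> ~q there: w3:T. ✓
w1: no successors, so <>(p -> ~q) fails. ✗
w2: successors {w3, w5}; p -> ~q there: w3:T, w5:T. ✓
w3: no successors, so <>(p -> ~q) fails. ✗
w4: successors {w1, w3, w5}; p -> ~q there: w1:T, w3:T, w5:T. ✓
w5: successors {w0}; p -> ~q there: w0:T. ✓
Satisfying worlds: {w0, w2, w4, w5}.

4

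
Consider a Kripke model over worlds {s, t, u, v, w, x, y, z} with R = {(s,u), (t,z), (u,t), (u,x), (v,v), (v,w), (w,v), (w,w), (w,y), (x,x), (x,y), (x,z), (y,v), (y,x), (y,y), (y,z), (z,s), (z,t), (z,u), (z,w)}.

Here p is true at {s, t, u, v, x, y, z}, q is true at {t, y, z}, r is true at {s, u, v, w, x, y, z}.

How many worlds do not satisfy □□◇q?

6

s: successors {u}; □◇q there: u:T. ✓
t: successors {z}; □◇q there: z:F. ✗
u: successors {t, x}; □◇q there: t:T, x:T. ✓
v: successors {v, w}; □◇q there: v:F, w:F. ✗
w: successors {v, w, y}; □◇q there: v:F, w:F, y:F. ✗
x: successors {x, y, z}; □◇q there: x:T, y:F, z:F. ✗
y: successors {v, x, y, z}; □◇q there: v:F, x:T, y:F, z:F. ✗
z: successors {s, t, u, w}; □◇q there: s:T, t:T, u:T, w:F. ✗
Satisfying worlds: {s, u}.
So □□◇q fails at the other 6 worlds.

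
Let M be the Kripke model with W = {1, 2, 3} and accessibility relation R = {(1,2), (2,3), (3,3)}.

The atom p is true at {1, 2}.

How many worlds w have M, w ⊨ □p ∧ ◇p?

1

1: □p is T, ◇p is T. ✓
2: □p is F, ◇p is F. ✗
3: □p is F, ◇p is F. ✗
Satisfying worlds: {1}.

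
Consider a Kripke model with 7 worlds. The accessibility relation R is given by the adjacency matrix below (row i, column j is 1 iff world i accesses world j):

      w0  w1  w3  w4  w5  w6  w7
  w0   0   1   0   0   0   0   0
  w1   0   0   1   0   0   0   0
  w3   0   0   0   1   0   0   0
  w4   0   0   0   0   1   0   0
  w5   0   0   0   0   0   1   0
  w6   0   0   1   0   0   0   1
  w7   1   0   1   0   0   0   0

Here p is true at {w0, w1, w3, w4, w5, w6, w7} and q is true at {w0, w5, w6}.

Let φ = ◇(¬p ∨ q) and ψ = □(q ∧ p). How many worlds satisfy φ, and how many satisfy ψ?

For ◇(¬p ∨ q):
w0: successors {w1}; ¬p ∨ q there: w1:F. ✗
w1: successors {w3}; ¬p ∨ q there: w3:F. ✗
w3: successors {w4}; ¬p ∨ q there: w4:F. ✗
w4: successors {w5}; ¬p ∨ q there: w5:T. ✓
w5: successors {w6}; ¬p ∨ q there: w6:T. ✓
w6: successors {w3, w7}; ¬p ∨ q there: w3:F, w7:F. ✗
w7: successors {w0, w3}; ¬p ∨ q there: w0:T, w3:F. ✓
— 3 worlds.
For □(q ∧ p):
w0: successors {w1}; q ∧ p there: w1:F. ✗
w1: successors {w3}; q ∧ p there: w3:F. ✗
w3: successors {w4}; q ∧ p there: w4:F. ✗
w4: successors {w5}; q ∧ p there: w5:T. ✓
w5: successors {w6}; q ∧ p there: w6:T. ✓
w6: successors {w3, w7}; q ∧ p there: w3:F, w7:F. ✗
w7: successors {w0, w3}; q ∧ p there: w0:T, w3:F. ✗
— 2 worlds.

3 and 2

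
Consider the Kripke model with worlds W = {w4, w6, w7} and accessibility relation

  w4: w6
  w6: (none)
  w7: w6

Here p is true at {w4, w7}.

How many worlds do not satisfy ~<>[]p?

2

w4: <>[]p is T. ✗
w6: <>[]p is F. ✓
w7: <>[]p is T. ✗
Satisfying worlds: {w6}.
So ~<>[]p fails at the other 2 worlds.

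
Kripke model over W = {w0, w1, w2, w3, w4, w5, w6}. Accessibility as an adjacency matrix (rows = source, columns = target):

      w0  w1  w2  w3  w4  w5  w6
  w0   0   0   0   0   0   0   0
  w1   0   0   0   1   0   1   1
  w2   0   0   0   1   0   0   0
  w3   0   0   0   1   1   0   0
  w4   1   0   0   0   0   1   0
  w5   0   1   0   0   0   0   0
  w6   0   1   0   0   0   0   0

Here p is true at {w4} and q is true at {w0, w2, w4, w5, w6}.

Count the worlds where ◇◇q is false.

w0: no successors, so ◇◇q fails. ✗
w1: successors {w3, w5, w6}; ◇q there: w3:T, w5:F, w6:F. ✓
w2: successors {w3}; ◇q there: w3:T. ✓
w3: successors {w3, w4}; ◇q there: w3:T, w4:T. ✓
w4: successors {w0, w5}; ◇q there: w0:F, w5:F. ✗
w5: successors {w1}; ◇q there: w1:T. ✓
w6: successors {w1}; ◇q there: w1:T. ✓
Satisfying worlds: {w1, w2, w3, w5, w6}.
So ◇◇q fails at the other 2 worlds.

2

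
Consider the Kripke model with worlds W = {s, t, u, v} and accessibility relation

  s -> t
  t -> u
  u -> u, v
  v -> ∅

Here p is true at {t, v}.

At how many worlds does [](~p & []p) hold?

1

s: successors {t}; ~p & []p there: t:F. ✗
t: successors {u}; ~p & []p there: u:F. ✗
u: successors {u, v}; ~p & []p there: u:F, v:F. ✗
v: no successors, so [](~p & []p) holds vacuously. ✓
Satisfying worlds: {v}.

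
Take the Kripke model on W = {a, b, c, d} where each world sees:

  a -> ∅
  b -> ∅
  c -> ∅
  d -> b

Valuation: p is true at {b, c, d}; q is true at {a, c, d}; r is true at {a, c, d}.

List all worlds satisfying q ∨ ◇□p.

{a, c, d}

a: q is T, ◇□p is F. ✓
b: q is F, ◇□p is F. ✗
c: q is T, ◇□p is F. ✓
d: q is T, ◇□p is T. ✓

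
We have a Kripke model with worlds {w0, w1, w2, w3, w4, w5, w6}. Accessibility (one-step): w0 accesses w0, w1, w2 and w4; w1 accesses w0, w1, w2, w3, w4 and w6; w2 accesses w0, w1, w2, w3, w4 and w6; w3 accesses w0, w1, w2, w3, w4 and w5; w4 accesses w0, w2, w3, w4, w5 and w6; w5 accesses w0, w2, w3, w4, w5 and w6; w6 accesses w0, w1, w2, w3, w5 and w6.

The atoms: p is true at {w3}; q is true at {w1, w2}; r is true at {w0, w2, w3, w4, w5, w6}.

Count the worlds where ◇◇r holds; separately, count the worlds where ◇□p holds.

7 and 0

For ◇◇r:
w0: successors {w0, w1, w2, w4}; ◇r there: w0:T, w1:T, w2:T, w4:T. ✓
w1: successors {w0, w1, w2, w3, w4, w6}; ◇r there: w0:T, w1:T, w2:T, w3:T, w4:T, w6:T. ✓
w2: successors {w0, w1, w2, w3, w4, w6}; ◇r there: w0:T, w1:T, w2:T, w3:T, w4:T, w6:T. ✓
w3: successors {w0, w1, w2, w3, w4, w5}; ◇r there: w0:T, w1:T, w2:T, w3:T, w4:T, w5:T. ✓
w4: successors {w0, w2, w3, w4, w5, w6}; ◇r there: w0:T, w2:T, w3:T, w4:T, w5:T, w6:T. ✓
w5: successors {w0, w2, w3, w4, w5, w6}; ◇r there: w0:T, w2:T, w3:T, w4:T, w5:T, w6:T. ✓
w6: successors {w0, w1, w2, w3, w5, w6}; ◇r there: w0:T, w1:T, w2:T, w3:T, w5:T, w6:T. ✓
— 7 worlds.
For ◇□p:
w0: successors {w0, w1, w2, w4}; □p there: w0:F, w1:F, w2:F, w4:F. ✗
w1: successors {w0, w1, w2, w3, w4, w6}; □p there: w0:F, w1:F, w2:F, w3:F, w4:F, w6:F. ✗
w2: successors {w0, w1, w2, w3, w4, w6}; □p there: w0:F, w1:F, w2:F, w3:F, w4:F, w6:F. ✗
w3: successors {w0, w1, w2, w3, w4, w5}; □p there: w0:F, w1:F, w2:F, w3:F, w4:F, w5:F. ✗
w4: successors {w0, w2, w3, w4, w5, w6}; □p there: w0:F, w2:F, w3:F, w4:F, w5:F, w6:F. ✗
w5: successors {w0, w2, w3, w4, w5, w6}; □p there: w0:F, w2:F, w3:F, w4:F, w5:F, w6:F. ✗
w6: successors {w0, w1, w2, w3, w5, w6}; □p there: w0:F, w1:F, w2:F, w3:F, w5:F, w6:F. ✗
— 0 worlds.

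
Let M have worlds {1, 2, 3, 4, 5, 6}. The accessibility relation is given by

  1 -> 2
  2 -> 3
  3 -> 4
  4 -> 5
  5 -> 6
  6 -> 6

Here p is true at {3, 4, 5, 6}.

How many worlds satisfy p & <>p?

1: p is F, <>p is F. ✗
2: p is F, <>p is T. ✗
3: p is T, <>p is T. ✓
4: p is T, <>p is T. ✓
5: p is T, <>p is T. ✓
6: p is T, <>p is T. ✓
Satisfying worlds: {3, 4, 5, 6}.

4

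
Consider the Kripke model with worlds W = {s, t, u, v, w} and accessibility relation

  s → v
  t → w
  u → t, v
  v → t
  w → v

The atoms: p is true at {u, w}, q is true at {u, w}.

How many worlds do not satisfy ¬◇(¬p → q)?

1

s: ◇(¬p → q) is F. ✓
t: ◇(¬p → q) is T. ✗
u: ◇(¬p → q) is F. ✓
v: ◇(¬p → q) is F. ✓
w: ◇(¬p → q) is F. ✓
Satisfying worlds: {s, u, v, w}.
So ¬◇(¬p → q) fails at the other 1 world.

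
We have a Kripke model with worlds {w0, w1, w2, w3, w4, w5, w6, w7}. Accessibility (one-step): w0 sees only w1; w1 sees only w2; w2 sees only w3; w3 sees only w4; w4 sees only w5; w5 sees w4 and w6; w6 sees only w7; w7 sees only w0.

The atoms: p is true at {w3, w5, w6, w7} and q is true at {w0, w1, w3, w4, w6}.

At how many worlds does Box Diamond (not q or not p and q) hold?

7

w0: successors {w1}; Diamond (not q or not p and q) there: w1:T. ✓
w1: successors {w2}; Diamond (not q or not p and q) there: w2:F. ✗
w2: successors {w3}; Diamond (not q or not p and q) there: w3:T. ✓
w3: successors {w4}; Diamond (not q or not p and q) there: w4:T. ✓
w4: successors {w5}; Diamond (not q or not p and q) there: w5:T. ✓
w5: successors {w4, w6}; Diamond (not q or not p and q) there: w4:T, w6:T. ✓
w6: successors {w7}; Diamond (not q or not p and q) there: w7:T. ✓
w7: successors {w0}; Diamond (not q or not p and q) there: w0:T. ✓
Satisfying worlds: {w0, w2, w3, w4, w5, w6, w7}.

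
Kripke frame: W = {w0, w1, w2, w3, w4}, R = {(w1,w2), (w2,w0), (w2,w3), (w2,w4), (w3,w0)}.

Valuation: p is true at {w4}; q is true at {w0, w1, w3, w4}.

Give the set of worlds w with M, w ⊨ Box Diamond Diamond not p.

w0: no successors, so Box Diamond Diamond not p holds vacuously. ✓
w1: successors {w2}; Diamond Diamond not p there: w2:T. ✓
w2: successors {w0, w3, w4}; Diamond Diamond not p there: w0:F, w3:F, w4:F. ✗
w3: successors {w0}; Diamond Diamond not p there: w0:F. ✗
w4: no successors, so Box Diamond Diamond not p holds vacuously. ✓

{w0, w1, w4}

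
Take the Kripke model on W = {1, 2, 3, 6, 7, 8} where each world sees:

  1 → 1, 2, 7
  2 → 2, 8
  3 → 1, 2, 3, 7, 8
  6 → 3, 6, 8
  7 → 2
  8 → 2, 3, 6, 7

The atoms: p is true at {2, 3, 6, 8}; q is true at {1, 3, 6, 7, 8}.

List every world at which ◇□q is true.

1: successors {1, 2, 7}; □q there: 1:F, 2:F, 7:F. ✗
2: successors {2, 8}; □q there: 2:F, 8:F. ✗
3: successors {1, 2, 3, 7, 8}; □q there: 1:F, 2:F, 3:F, 7:F, 8:F. ✗
6: successors {3, 6, 8}; □q there: 3:F, 6:T, 8:F. ✓
7: successors {2}; □q there: 2:F. ✗
8: successors {2, 3, 6, 7}; □q there: 2:F, 3:F, 6:T, 7:F. ✓

{6, 8}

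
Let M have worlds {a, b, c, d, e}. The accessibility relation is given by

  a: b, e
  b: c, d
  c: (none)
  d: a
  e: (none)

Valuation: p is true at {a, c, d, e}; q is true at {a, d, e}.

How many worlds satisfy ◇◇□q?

2

a: successors {b, e}; ◇□q there: b:T, e:F. ✓
b: successors {c, d}; ◇□q there: c:F, d:F. ✗
c: no successors, so ◇◇□q fails. ✗
d: successors {a}; ◇□q there: a:T. ✓
e: no successors, so ◇◇□q fails. ✗
Satisfying worlds: {a, d}.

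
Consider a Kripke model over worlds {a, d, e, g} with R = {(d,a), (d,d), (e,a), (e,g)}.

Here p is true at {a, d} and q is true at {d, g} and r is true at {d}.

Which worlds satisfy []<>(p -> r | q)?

{a, g}

a: no successors, so []<>(p -> r | q) holds vacuously. ✓
d: successors {a, d}; <>(p -> r | q) there: a:F, d:T. ✗
e: successors {a, g}; <>(p -> r | q) there: a:F, g:F. ✗
g: no successors, so []<>(p -> r | q) holds vacuously. ✓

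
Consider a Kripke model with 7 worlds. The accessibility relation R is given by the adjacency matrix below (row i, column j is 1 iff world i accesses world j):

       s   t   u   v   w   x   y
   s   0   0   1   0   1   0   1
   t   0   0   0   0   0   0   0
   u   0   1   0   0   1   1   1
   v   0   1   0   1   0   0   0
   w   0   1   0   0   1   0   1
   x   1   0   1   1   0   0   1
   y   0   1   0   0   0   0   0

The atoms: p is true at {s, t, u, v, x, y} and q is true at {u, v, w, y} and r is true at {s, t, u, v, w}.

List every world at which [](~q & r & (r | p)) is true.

{t, y}

s: successors {u, w, y}; ~q & r & (r | p) there: u:F, w:F, y:F. ✗
t: no successors, so [](~q & r & (r | p)) holds vacuously. ✓
u: successors {t, w, x, y}; ~q & r & (r | p) there: t:T, w:F, x:F, y:F. ✗
v: successors {t, v}; ~q & r & (r | p) there: t:T, v:F. ✗
w: successors {t, w, y}; ~q & r & (r | p) there: t:T, w:F, y:F. ✗
x: successors {s, u, v, y}; ~q & r & (r | p) there: s:T, u:F, v:F, y:F. ✗
y: successors {t}; ~q & r & (r | p) there: t:T. ✓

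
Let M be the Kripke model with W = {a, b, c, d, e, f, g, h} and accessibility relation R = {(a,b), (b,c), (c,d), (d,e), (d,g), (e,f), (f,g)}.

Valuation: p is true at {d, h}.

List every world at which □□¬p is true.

{a, c, d, e, f, g, h}

a: successors {b}; □¬p there: b:T. ✓
b: successors {c}; □¬p there: c:F. ✗
c: successors {d}; □¬p there: d:T. ✓
d: successors {e, g}; □¬p there: e:T, g:T. ✓
e: successors {f}; □¬p there: f:T. ✓
f: successors {g}; □¬p there: g:T. ✓
g: no successors, so □□¬p holds vacuously. ✓
h: no successors, so □□¬p holds vacuously. ✓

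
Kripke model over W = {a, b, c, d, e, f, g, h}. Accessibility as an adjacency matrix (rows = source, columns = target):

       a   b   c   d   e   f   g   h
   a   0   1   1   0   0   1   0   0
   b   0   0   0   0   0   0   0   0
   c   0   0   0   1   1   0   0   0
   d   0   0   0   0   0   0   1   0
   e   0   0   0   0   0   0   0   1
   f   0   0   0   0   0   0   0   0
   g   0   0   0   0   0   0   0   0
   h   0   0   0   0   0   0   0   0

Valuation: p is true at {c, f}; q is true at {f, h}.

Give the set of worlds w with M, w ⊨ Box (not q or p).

{a, b, c, d, f, g, h}

a: successors {b, c, f}; not q or p there: b:T, c:T, f:T. ✓
b: no successors, so Box (not q or p) holds vacuously. ✓
c: successors {d, e}; not q or p there: d:T, e:T. ✓
d: successors {g}; not q or p there: g:T. ✓
e: successors {h}; not q or p there: h:F. ✗
f: no successors, so Box (not q or p) holds vacuously. ✓
g: no successors, so Box (not q or p) holds vacuously. ✓
h: no successors, so Box (not q or p) holds vacuously. ✓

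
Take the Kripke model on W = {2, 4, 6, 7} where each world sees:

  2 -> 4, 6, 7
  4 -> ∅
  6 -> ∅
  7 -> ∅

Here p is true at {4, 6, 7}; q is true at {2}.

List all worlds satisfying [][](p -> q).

2: successors {4, 6, 7}; [](p -> q) there: 4:T, 6:T, 7:T. ✓
4: no successors, so [][](p -> q) holds vacuously. ✓
6: no successors, so [][](p -> q) holds vacuously. ✓
7: no successors, so [][](p -> q) holds vacuously. ✓

{2, 4, 6, 7}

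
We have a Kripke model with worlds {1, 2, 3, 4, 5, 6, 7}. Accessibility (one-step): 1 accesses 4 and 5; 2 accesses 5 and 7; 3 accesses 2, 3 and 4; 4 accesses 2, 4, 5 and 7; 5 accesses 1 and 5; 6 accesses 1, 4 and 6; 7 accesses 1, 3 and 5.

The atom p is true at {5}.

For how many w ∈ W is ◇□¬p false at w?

1: successors {4, 5}; □¬p there: 4:F, 5:F. ✗
2: successors {5, 7}; □¬p there: 5:F, 7:F. ✗
3: successors {2, 3, 4}; □¬p there: 2:F, 3:T, 4:F. ✓
4: successors {2, 4, 5, 7}; □¬p there: 2:F, 4:F, 5:F, 7:F. ✗
5: successors {1, 5}; □¬p there: 1:F, 5:F. ✗
6: successors {1, 4, 6}; □¬p there: 1:F, 4:F, 6:T. ✓
7: successors {1, 3, 5}; □¬p there: 1:F, 3:T, 5:F. ✓
Satisfying worlds: {3, 6, 7}.
So ◇□¬p fails at the other 4 worlds.

4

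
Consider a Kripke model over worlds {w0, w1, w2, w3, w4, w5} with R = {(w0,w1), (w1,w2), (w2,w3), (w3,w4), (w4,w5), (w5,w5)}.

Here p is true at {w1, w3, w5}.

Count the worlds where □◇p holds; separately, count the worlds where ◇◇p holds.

For □◇p:
w0: successors {w1}; ◇p there: w1:F. ✗
w1: successors {w2}; ◇p there: w2:T. ✓
w2: successors {w3}; ◇p there: w3:F. ✗
w3: successors {w4}; ◇p there: w4:T. ✓
w4: successors {w5}; ◇p there: w5:T. ✓
w5: successors {w5}; ◇p there: w5:T. ✓
— 4 worlds.
For ◇◇p:
w0: successors {w1}; ◇p there: w1:F. ✗
w1: successors {w2}; ◇p there: w2:T. ✓
w2: successors {w3}; ◇p there: w3:F. ✗
w3: successors {w4}; ◇p there: w4:T. ✓
w4: successors {w5}; ◇p there: w5:T. ✓
w5: successors {w5}; ◇p there: w5:T. ✓
— 4 worlds.

4 and 4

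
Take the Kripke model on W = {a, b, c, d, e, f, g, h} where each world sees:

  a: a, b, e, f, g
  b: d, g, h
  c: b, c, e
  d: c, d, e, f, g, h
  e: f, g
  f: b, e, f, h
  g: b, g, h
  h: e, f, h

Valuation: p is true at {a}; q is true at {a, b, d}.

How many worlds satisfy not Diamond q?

2

a: Diamond q is T. ✗
b: Diamond q is T. ✗
c: Diamond q is T. ✗
d: Diamond q is T. ✗
e: Diamond q is F. ✓
f: Diamond q is T. ✗
g: Diamond q is T. ✗
h: Diamond q is F. ✓
Satisfying worlds: {e, h}.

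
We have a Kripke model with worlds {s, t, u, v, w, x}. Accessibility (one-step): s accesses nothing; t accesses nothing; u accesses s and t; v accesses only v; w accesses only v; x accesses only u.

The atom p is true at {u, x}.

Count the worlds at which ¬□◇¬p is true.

s: □◇¬p is T. ✗
t: □◇¬p is T. ✗
u: □◇¬p is F. ✓
v: □◇¬p is T. ✗
w: □◇¬p is T. ✗
x: □◇¬p is T. ✗
Satisfying worlds: {u}.

1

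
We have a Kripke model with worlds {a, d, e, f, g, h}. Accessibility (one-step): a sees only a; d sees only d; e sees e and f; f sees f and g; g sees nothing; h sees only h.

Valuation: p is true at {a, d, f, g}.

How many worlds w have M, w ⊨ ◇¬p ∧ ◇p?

a: ◇¬p is F, ◇p is T. ✗
d: ◇¬p is F, ◇p is T. ✗
e: ◇¬p is T, ◇p is T. ✓
f: ◇¬p is F, ◇p is T. ✗
g: ◇¬p is F, ◇p is F. ✗
h: ◇¬p is T, ◇p is F. ✗
Satisfying worlds: {e}.

1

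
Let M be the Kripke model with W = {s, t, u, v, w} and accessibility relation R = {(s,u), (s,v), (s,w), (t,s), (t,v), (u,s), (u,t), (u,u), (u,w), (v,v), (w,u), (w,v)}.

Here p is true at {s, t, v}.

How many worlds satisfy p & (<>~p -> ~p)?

2

s: p is T, <>~p -> ~p is F. ✗
t: p is T, <>~p -> ~p is T. ✓
u: p is F, <>~p -> ~p is T. ✗
v: p is T, <>~p -> ~p is T. ✓
w: p is F, <>~p -> ~p is T. ✗
Satisfying worlds: {t, v}.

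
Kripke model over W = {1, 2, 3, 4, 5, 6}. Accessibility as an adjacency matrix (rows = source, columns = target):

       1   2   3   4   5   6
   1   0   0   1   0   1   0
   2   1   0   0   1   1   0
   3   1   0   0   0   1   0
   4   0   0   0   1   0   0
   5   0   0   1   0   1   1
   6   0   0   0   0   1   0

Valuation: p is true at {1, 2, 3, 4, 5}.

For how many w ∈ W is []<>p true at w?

6

1: successors {3, 5}; <>p there: 3:T, 5:T. ✓
2: successors {1, 4, 5}; <>p there: 1:T, 4:T, 5:T. ✓
3: successors {1, 5}; <>p there: 1:T, 5:T. ✓
4: successors {4}; <>p there: 4:T. ✓
5: successors {3, 5, 6}; <>p there: 3:T, 5:T, 6:T. ✓
6: successors {5}; <>p there: 5:T. ✓
Satisfying worlds: {1, 2, 3, 4, 5, 6}.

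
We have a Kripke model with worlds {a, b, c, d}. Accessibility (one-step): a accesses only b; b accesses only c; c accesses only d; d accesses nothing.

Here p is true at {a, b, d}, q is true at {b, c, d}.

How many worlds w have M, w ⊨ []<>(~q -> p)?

3

a: successors {b}; <>(~q -> p) there: b:T. ✓
b: successors {c}; <>(~q -> p) there: c:T. ✓
c: successors {d}; <>(~q -> p) there: d:F. ✗
d: no successors, so []<>(~q -> p) holds vacuously. ✓
Satisfying worlds: {a, b, d}.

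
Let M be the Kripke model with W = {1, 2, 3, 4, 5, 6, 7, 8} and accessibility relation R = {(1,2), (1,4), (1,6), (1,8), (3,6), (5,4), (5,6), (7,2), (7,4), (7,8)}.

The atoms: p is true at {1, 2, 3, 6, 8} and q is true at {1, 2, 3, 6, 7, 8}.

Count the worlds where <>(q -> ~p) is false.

5

1: successors {2, 4, 6, 8}; q -> ~p there: 2:F, 4:T, 6:F, 8:F. ✓
2: no successors, so <>(q -> ~p) fails. ✗
3: successors {6}; q -> ~p there: 6:F. ✗
4: no successors, so <>(q -> ~p) fails. ✗
5: successors {4, 6}; q -> ~p there: 4:T, 6:F. ✓
6: no successors, so <>(q -> ~p) fails. ✗
7: successors {2, 4, 8}; q -> ~p there: 2:F, 4:T, 8:F. ✓
8: no successors, so <>(q -> ~p) fails. ✗
Satisfying worlds: {1, 5, 7}.
So <>(q -> ~p) fails at the other 5 worlds.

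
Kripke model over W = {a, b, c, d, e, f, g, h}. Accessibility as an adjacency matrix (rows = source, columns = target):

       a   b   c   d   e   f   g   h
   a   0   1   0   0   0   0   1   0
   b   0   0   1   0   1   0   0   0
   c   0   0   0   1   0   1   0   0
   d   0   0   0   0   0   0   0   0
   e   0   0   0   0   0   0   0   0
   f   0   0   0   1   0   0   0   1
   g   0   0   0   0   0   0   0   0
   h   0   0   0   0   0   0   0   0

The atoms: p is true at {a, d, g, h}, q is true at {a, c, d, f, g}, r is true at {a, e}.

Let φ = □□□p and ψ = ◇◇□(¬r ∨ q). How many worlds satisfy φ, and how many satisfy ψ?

7 and 3

For □□□p:
a: successors {b, g}; □□p there: b:F, g:T. ✗
b: successors {c, e}; □□p there: c:T, e:T. ✓
c: successors {d, f}; □□p there: d:T, f:T. ✓
d: no successors, so □□□p holds vacuously. ✓
e: no successors, so □□□p holds vacuously. ✓
f: successors {d, h}; □□p there: d:T, h:T. ✓
g: no successors, so □□□p holds vacuously. ✓
h: no successors, so □□□p holds vacuously. ✓
— 7 worlds.
For ◇◇□(¬r ∨ q):
a: successors {b, g}; ◇□(¬r ∨ q) there: b:T, g:F. ✓
b: successors {c, e}; ◇□(¬r ∨ q) there: c:T, e:F. ✓
c: successors {d, f}; ◇□(¬r ∨ q) there: d:F, f:T. ✓
d: no successors, so ◇◇□(¬r ∨ q) fails. ✗
e: no successors, so ◇◇□(¬r ∨ q) fails. ✗
f: successors {d, h}; ◇□(¬r ∨ q) there: d:F, h:F. ✗
g: no successors, so ◇◇□(¬r ∨ q) fails. ✗
h: no successors, so ◇◇□(¬r ∨ q) fails. ✗
— 3 worlds.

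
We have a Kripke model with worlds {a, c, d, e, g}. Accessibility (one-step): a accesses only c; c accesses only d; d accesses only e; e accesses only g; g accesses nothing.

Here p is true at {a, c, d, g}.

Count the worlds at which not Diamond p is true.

a: Diamond p is T. ✗
c: Diamond p is T. ✗
d: Diamond p is F. ✓
e: Diamond p is T. ✗
g: Diamond p is F. ✓
Satisfying worlds: {d, g}.

2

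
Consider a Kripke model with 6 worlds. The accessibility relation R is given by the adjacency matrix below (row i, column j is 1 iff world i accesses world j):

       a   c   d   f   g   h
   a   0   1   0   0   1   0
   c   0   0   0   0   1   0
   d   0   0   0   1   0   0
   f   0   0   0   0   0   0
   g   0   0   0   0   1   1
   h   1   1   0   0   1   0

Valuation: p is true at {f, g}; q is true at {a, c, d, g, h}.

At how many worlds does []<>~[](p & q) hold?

a: successors {c, g}; <>~[](p & q) there: c:T, g:T. ✓
c: successors {g}; <>~[](p & q) there: g:T. ✓
d: successors {f}; <>~[](p & q) there: f:F. ✗
f: no successors, so []<>~[](p & q) holds vacuously. ✓
g: successors {g, h}; <>~[](p & q) there: g:T, h:T. ✓
h: successors {a, c, g}; <>~[](p & q) there: a:T, c:T, g:T. ✓
Satisfying worlds: {a, c, f, g, h}.

5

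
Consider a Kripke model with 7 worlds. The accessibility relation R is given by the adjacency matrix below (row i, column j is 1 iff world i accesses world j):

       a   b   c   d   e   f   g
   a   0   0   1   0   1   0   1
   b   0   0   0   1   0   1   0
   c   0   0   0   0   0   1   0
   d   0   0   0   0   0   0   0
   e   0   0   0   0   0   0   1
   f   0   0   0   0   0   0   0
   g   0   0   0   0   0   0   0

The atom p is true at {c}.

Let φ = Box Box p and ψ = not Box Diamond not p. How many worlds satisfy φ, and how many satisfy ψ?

For Box Box p:
a: successors {c, e, g}; Box p there: c:F, e:F, g:T. ✗
b: successors {d, f}; Box p there: d:T, f:T. ✓
c: successors {f}; Box p there: f:T. ✓
d: no successors, so Box Box p holds vacuously. ✓
e: successors {g}; Box p there: g:T. ✓
f: no successors, so Box Box p holds vacuously. ✓
g: no successors, so Box Box p holds vacuously. ✓
— 6 worlds.
For not Box Diamond not p:
a: Box Diamond not p is F. ✓
b: Box Diamond not p is F. ✓
c: Box Diamond not p is F. ✓
d: Box Diamond not p is T. ✗
e: Box Diamond not p is F. ✓
f: Box Diamond not p is T. ✗
g: Box Diamond not p is T. ✗
— 4 worlds.

6 and 4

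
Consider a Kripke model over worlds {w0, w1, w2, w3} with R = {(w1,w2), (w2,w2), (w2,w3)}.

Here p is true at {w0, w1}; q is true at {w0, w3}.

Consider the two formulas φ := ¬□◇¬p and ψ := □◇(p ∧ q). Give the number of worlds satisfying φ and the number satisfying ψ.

1 and 2

For ¬□◇¬p:
w0: □◇¬p is T. ✗
w1: □◇¬p is T. ✗
w2: □◇¬p is F. ✓
w3: □◇¬p is T. ✗
— 1 world.
For □◇(p ∧ q):
w0: no successors, so □◇(p ∧ q) holds vacuously. ✓
w1: successors {w2}; ◇(p ∧ q) there: w2:F. ✗
w2: successors {w2, w3}; ◇(p ∧ q) there: w2:F, w3:F. ✗
w3: no successors, so □◇(p ∧ q) holds vacuously. ✓
— 2 worlds.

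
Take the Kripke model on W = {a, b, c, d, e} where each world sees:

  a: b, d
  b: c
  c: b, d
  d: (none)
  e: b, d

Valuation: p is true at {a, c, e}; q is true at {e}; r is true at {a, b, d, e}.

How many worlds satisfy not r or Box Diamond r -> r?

a: not r or Box Diamond r is F, r is T. ✓
b: not r or Box Diamond r is T, r is T. ✓
c: not r or Box Diamond r is T, r is F. ✗
d: not r or Box Diamond r is T, r is T. ✓
e: not r or Box Diamond r is F, r is T. ✓
Satisfying worlds: {a, b, d, e}.

4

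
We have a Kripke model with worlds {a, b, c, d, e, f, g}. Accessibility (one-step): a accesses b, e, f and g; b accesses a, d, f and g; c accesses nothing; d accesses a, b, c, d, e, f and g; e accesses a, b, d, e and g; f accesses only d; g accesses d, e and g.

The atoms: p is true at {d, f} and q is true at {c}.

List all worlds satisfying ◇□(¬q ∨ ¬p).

a: successors {b, e, f, g}; □(¬q ∨ ¬p) there: b:T, e:T, f:T, g:T. ✓
b: successors {a, d, f, g}; □(¬q ∨ ¬p) there: a:T, d:T, f:T, g:T. ✓
c: no successors, so ◇□(¬q ∨ ¬p) fails. ✗
d: successors {a, b, c, d, e, f, g}; □(¬q ∨ ¬p) there: a:T, b:T, c:T, d:T, e:T, f:T, g:T. ✓
e: successors {a, b, d, e, g}; □(¬q ∨ ¬p) there: a:T, b:T, d:T, e:T, g:T. ✓
f: successors {d}; □(¬q ∨ ¬p) there: d:T. ✓
g: successors {d, e, g}; □(¬q ∨ ¬p) there: d:T, e:T, g:T. ✓

{a, b, d, e, f, g}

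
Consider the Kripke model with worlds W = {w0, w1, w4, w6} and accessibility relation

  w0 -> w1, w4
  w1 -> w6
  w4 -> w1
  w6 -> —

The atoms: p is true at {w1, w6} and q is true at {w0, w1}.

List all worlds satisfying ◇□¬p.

w0: successors {w1, w4}; □¬p there: w1:F, w4:F. ✗
w1: successors {w6}; □¬p there: w6:T. ✓
w4: successors {w1}; □¬p there: w1:F. ✗
w6: no successors, so ◇□¬p fails. ✗

{w1}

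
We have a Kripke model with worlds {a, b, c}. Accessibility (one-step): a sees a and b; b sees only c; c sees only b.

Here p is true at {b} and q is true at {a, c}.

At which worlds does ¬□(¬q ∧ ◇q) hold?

{a, b}

a: □(¬q ∧ ◇q) is F. ✓
b: □(¬q ∧ ◇q) is F. ✓
c: □(¬q ∧ ◇q) is T. ✗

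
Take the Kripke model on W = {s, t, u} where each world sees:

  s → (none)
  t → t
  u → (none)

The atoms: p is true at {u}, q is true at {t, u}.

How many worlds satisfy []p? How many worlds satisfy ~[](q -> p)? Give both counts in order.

2 and 1

For []p:
s: no successors, so []p holds vacuously. ✓
t: successors {t}; p there: t:F. ✗
u: no successors, so []p holds vacuously. ✓
— 2 worlds.
For ~[](q -> p):
s: [](q -> p) is T. ✗
t: [](q -> p) is F. ✓
u: [](q -> p) is T. ✗
— 1 world.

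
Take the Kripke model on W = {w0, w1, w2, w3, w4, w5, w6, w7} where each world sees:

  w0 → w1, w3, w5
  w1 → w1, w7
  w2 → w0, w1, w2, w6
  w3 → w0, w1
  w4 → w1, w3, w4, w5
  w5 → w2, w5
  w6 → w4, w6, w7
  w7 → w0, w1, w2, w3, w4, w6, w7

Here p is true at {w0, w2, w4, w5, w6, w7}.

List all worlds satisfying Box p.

w0: successors {w1, w3, w5}; p there: w1:F, w3:F, w5:T. ✗
w1: successors {w1, w7}; p there: w1:F, w7:T. ✗
w2: successors {w0, w1, w2, w6}; p there: w0:T, w1:F, w2:T, w6:T. ✗
w3: successors {w0, w1}; p there: w0:T, w1:F. ✗
w4: successors {w1, w3, w4, w5}; p there: w1:F, w3:F, w4:T, w5:T. ✗
w5: successors {w2, w5}; p there: w2:T, w5:T. ✓
w6: successors {w4, w6, w7}; p there: w4:T, w6:T, w7:T. ✓
w7: successors {w0, w1, w2, w3, w4, w6, w7}; p there: w0:T, w1:F, w2:T, w3:F, w4:T, w6:T, w7:T. ✗

{w5, w6}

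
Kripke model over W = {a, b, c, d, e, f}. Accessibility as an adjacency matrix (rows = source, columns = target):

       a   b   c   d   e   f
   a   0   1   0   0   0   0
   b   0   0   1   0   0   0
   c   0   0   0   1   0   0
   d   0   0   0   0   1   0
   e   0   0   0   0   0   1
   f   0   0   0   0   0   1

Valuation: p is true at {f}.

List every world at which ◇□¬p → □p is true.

a: ◇□¬p is T, □p is F. ✗
b: ◇□¬p is T, □p is F. ✗
c: ◇□¬p is T, □p is F. ✗
d: ◇□¬p is F, □p is F. ✓
e: ◇□¬p is F, □p is T. ✓
f: ◇□¬p is F, □p is T. ✓

{d, e, f}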